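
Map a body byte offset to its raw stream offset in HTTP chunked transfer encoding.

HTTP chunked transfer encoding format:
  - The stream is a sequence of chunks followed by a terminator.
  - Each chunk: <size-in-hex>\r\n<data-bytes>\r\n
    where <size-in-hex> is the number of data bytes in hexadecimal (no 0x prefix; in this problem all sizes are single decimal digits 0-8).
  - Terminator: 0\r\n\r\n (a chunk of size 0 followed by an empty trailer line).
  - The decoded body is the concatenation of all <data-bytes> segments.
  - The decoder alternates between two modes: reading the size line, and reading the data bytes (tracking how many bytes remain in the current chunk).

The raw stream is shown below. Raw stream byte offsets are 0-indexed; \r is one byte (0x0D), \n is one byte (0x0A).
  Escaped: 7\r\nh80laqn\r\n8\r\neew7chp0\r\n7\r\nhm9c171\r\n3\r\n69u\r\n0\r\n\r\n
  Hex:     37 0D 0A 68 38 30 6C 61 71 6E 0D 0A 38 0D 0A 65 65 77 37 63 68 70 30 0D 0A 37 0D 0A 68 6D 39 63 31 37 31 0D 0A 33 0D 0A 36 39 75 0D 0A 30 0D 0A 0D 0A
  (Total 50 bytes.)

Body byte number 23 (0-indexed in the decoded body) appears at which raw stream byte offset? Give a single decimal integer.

Answer: 41

Derivation:
Chunk 1: stream[0..1]='7' size=0x7=7, data at stream[3..10]='h80laqn' -> body[0..7], body so far='h80laqn'
Chunk 2: stream[12..13]='8' size=0x8=8, data at stream[15..23]='eew7chp0' -> body[7..15], body so far='h80laqneew7chp0'
Chunk 3: stream[25..26]='7' size=0x7=7, data at stream[28..35]='hm9c171' -> body[15..22], body so far='h80laqneew7chp0hm9c171'
Chunk 4: stream[37..38]='3' size=0x3=3, data at stream[40..43]='69u' -> body[22..25], body so far='h80laqneew7chp0hm9c17169u'
Chunk 5: stream[45..46]='0' size=0 (terminator). Final body='h80laqneew7chp0hm9c17169u' (25 bytes)
Body byte 23 at stream offset 41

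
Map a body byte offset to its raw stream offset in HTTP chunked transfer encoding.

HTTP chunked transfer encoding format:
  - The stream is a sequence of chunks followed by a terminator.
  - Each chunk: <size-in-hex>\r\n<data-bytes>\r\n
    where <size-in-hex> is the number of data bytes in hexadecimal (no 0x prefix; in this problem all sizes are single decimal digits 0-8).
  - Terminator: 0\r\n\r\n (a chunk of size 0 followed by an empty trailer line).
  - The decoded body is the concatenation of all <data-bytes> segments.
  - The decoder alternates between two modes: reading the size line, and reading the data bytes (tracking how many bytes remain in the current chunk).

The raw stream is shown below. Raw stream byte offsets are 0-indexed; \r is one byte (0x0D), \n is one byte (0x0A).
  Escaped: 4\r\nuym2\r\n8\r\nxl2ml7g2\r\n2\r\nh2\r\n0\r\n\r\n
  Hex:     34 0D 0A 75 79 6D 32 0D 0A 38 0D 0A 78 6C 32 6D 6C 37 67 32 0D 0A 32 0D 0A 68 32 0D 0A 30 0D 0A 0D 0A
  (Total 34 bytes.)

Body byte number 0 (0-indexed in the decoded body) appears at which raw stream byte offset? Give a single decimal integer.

Chunk 1: stream[0..1]='4' size=0x4=4, data at stream[3..7]='uym2' -> body[0..4], body so far='uym2'
Chunk 2: stream[9..10]='8' size=0x8=8, data at stream[12..20]='xl2ml7g2' -> body[4..12], body so far='uym2xl2ml7g2'
Chunk 3: stream[22..23]='2' size=0x2=2, data at stream[25..27]='h2' -> body[12..14], body so far='uym2xl2ml7g2h2'
Chunk 4: stream[29..30]='0' size=0 (terminator). Final body='uym2xl2ml7g2h2' (14 bytes)
Body byte 0 at stream offset 3

Answer: 3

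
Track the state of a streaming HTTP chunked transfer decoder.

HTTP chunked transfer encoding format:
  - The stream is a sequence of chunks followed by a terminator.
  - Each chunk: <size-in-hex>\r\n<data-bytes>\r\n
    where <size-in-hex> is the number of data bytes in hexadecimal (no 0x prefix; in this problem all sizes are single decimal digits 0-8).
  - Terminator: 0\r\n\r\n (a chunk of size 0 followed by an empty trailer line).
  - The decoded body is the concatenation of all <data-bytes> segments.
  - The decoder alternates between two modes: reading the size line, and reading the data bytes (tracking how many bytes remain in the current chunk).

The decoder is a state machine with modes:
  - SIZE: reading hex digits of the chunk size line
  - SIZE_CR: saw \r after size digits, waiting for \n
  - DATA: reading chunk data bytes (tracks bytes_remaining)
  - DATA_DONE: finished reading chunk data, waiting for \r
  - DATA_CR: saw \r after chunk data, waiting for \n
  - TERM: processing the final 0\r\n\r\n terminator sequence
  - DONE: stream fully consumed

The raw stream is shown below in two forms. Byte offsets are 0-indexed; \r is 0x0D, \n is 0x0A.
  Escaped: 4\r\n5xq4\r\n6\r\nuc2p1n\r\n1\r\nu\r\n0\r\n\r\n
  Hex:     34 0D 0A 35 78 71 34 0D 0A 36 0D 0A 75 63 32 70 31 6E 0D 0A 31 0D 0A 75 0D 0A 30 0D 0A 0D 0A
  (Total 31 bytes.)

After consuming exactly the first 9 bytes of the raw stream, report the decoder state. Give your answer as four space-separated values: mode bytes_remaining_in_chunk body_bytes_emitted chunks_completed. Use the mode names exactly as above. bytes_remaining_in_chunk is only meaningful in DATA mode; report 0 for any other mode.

Byte 0 = '4': mode=SIZE remaining=0 emitted=0 chunks_done=0
Byte 1 = 0x0D: mode=SIZE_CR remaining=0 emitted=0 chunks_done=0
Byte 2 = 0x0A: mode=DATA remaining=4 emitted=0 chunks_done=0
Byte 3 = '5': mode=DATA remaining=3 emitted=1 chunks_done=0
Byte 4 = 'x': mode=DATA remaining=2 emitted=2 chunks_done=0
Byte 5 = 'q': mode=DATA remaining=1 emitted=3 chunks_done=0
Byte 6 = '4': mode=DATA_DONE remaining=0 emitted=4 chunks_done=0
Byte 7 = 0x0D: mode=DATA_CR remaining=0 emitted=4 chunks_done=0
Byte 8 = 0x0A: mode=SIZE remaining=0 emitted=4 chunks_done=1

Answer: SIZE 0 4 1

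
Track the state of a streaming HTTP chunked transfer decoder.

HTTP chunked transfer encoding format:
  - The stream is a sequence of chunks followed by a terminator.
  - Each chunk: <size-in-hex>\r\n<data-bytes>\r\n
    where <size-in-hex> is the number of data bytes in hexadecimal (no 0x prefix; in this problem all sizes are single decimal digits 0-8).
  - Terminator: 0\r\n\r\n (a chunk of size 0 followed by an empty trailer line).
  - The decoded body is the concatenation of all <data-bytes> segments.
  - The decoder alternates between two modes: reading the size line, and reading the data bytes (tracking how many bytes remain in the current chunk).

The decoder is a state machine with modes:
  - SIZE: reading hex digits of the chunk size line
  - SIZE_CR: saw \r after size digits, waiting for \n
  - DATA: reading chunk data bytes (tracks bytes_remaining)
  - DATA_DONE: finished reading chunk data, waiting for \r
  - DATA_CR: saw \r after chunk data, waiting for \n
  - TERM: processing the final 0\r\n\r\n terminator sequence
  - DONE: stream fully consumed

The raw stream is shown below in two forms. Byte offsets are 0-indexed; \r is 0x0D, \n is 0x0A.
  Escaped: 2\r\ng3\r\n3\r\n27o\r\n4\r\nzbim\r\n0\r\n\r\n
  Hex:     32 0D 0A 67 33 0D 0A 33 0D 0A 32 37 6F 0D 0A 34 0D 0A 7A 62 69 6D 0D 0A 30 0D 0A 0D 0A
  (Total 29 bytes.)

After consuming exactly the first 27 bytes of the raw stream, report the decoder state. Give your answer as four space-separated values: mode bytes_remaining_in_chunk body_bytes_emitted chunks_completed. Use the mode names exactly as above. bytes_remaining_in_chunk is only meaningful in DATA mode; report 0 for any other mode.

Answer: TERM 0 9 3

Derivation:
Byte 0 = '2': mode=SIZE remaining=0 emitted=0 chunks_done=0
Byte 1 = 0x0D: mode=SIZE_CR remaining=0 emitted=0 chunks_done=0
Byte 2 = 0x0A: mode=DATA remaining=2 emitted=0 chunks_done=0
Byte 3 = 'g': mode=DATA remaining=1 emitted=1 chunks_done=0
Byte 4 = '3': mode=DATA_DONE remaining=0 emitted=2 chunks_done=0
Byte 5 = 0x0D: mode=DATA_CR remaining=0 emitted=2 chunks_done=0
Byte 6 = 0x0A: mode=SIZE remaining=0 emitted=2 chunks_done=1
Byte 7 = '3': mode=SIZE remaining=0 emitted=2 chunks_done=1
Byte 8 = 0x0D: mode=SIZE_CR remaining=0 emitted=2 chunks_done=1
Byte 9 = 0x0A: mode=DATA remaining=3 emitted=2 chunks_done=1
Byte 10 = '2': mode=DATA remaining=2 emitted=3 chunks_done=1
Byte 11 = '7': mode=DATA remaining=1 emitted=4 chunks_done=1
Byte 12 = 'o': mode=DATA_DONE remaining=0 emitted=5 chunks_done=1
Byte 13 = 0x0D: mode=DATA_CR remaining=0 emitted=5 chunks_done=1
Byte 14 = 0x0A: mode=SIZE remaining=0 emitted=5 chunks_done=2
Byte 15 = '4': mode=SIZE remaining=0 emitted=5 chunks_done=2
Byte 16 = 0x0D: mode=SIZE_CR remaining=0 emitted=5 chunks_done=2
Byte 17 = 0x0A: mode=DATA remaining=4 emitted=5 chunks_done=2
Byte 18 = 'z': mode=DATA remaining=3 emitted=6 chunks_done=2
Byte 19 = 'b': mode=DATA remaining=2 emitted=7 chunks_done=2
Byte 20 = 'i': mode=DATA remaining=1 emitted=8 chunks_done=2
Byte 21 = 'm': mode=DATA_DONE remaining=0 emitted=9 chunks_done=2
Byte 22 = 0x0D: mode=DATA_CR remaining=0 emitted=9 chunks_done=2
Byte 23 = 0x0A: mode=SIZE remaining=0 emitted=9 chunks_done=3
Byte 24 = '0': mode=SIZE remaining=0 emitted=9 chunks_done=3
Byte 25 = 0x0D: mode=SIZE_CR remaining=0 emitted=9 chunks_done=3
Byte 26 = 0x0A: mode=TERM remaining=0 emitted=9 chunks_done=3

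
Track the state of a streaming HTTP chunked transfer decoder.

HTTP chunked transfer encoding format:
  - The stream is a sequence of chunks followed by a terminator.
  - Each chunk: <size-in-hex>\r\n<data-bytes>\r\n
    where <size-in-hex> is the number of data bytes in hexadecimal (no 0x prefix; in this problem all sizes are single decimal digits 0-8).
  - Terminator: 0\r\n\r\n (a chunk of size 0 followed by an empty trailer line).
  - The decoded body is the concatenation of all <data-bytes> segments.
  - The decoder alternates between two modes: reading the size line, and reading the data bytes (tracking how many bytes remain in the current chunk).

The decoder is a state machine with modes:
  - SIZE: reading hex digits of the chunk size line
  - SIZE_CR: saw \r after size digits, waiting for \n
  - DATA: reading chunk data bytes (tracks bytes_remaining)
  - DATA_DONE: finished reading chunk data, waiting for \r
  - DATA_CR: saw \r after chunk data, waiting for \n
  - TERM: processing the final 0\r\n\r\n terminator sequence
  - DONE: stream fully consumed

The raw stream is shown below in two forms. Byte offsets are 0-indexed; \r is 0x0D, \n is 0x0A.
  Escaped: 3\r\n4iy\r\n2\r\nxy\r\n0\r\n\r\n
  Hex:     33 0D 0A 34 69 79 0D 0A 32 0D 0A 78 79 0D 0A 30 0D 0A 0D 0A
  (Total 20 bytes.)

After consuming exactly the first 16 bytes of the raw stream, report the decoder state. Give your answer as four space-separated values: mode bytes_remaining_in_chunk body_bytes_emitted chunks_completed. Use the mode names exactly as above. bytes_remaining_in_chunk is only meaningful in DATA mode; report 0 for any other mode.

Byte 0 = '3': mode=SIZE remaining=0 emitted=0 chunks_done=0
Byte 1 = 0x0D: mode=SIZE_CR remaining=0 emitted=0 chunks_done=0
Byte 2 = 0x0A: mode=DATA remaining=3 emitted=0 chunks_done=0
Byte 3 = '4': mode=DATA remaining=2 emitted=1 chunks_done=0
Byte 4 = 'i': mode=DATA remaining=1 emitted=2 chunks_done=0
Byte 5 = 'y': mode=DATA_DONE remaining=0 emitted=3 chunks_done=0
Byte 6 = 0x0D: mode=DATA_CR remaining=0 emitted=3 chunks_done=0
Byte 7 = 0x0A: mode=SIZE remaining=0 emitted=3 chunks_done=1
Byte 8 = '2': mode=SIZE remaining=0 emitted=3 chunks_done=1
Byte 9 = 0x0D: mode=SIZE_CR remaining=0 emitted=3 chunks_done=1
Byte 10 = 0x0A: mode=DATA remaining=2 emitted=3 chunks_done=1
Byte 11 = 'x': mode=DATA remaining=1 emitted=4 chunks_done=1
Byte 12 = 'y': mode=DATA_DONE remaining=0 emitted=5 chunks_done=1
Byte 13 = 0x0D: mode=DATA_CR remaining=0 emitted=5 chunks_done=1
Byte 14 = 0x0A: mode=SIZE remaining=0 emitted=5 chunks_done=2
Byte 15 = '0': mode=SIZE remaining=0 emitted=5 chunks_done=2

Answer: SIZE 0 5 2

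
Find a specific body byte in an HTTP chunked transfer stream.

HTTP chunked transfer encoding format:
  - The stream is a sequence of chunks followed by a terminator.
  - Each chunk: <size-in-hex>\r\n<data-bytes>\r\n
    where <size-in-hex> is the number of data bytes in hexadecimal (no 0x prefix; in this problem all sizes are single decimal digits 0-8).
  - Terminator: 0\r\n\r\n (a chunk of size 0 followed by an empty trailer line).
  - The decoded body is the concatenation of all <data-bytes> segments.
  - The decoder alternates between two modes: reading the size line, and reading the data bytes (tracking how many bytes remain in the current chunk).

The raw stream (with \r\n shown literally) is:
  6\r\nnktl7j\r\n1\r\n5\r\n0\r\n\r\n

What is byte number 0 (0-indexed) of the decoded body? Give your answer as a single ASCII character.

Answer: n

Derivation:
Chunk 1: stream[0..1]='6' size=0x6=6, data at stream[3..9]='nktl7j' -> body[0..6], body so far='nktl7j'
Chunk 2: stream[11..12]='1' size=0x1=1, data at stream[14..15]='5' -> body[6..7], body so far='nktl7j5'
Chunk 3: stream[17..18]='0' size=0 (terminator). Final body='nktl7j5' (7 bytes)
Body byte 0 = 'n'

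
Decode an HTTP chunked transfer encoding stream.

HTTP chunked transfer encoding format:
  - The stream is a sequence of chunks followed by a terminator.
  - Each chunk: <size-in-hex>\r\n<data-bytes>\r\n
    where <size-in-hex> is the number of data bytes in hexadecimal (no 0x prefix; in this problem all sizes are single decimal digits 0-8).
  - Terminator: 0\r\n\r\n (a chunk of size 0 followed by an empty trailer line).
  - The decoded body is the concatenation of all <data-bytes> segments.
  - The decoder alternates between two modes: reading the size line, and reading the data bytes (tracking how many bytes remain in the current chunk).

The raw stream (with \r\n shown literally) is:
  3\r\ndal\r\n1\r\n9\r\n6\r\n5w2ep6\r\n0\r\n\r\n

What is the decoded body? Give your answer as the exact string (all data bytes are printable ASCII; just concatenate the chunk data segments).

Chunk 1: stream[0..1]='3' size=0x3=3, data at stream[3..6]='dal' -> body[0..3], body so far='dal'
Chunk 2: stream[8..9]='1' size=0x1=1, data at stream[11..12]='9' -> body[3..4], body so far='dal9'
Chunk 3: stream[14..15]='6' size=0x6=6, data at stream[17..23]='5w2ep6' -> body[4..10], body so far='dal95w2ep6'
Chunk 4: stream[25..26]='0' size=0 (terminator). Final body='dal95w2ep6' (10 bytes)

Answer: dal95w2ep6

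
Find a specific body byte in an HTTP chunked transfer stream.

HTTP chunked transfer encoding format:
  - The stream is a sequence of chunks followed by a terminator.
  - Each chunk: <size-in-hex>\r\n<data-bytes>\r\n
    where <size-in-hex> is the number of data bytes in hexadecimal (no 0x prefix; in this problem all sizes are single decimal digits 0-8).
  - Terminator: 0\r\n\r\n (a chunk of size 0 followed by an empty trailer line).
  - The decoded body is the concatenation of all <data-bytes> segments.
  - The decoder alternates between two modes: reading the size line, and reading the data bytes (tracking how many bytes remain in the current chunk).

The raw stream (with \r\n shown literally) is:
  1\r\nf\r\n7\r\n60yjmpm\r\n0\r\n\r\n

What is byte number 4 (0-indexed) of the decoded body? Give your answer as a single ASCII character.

Chunk 1: stream[0..1]='1' size=0x1=1, data at stream[3..4]='f' -> body[0..1], body so far='f'
Chunk 2: stream[6..7]='7' size=0x7=7, data at stream[9..16]='60yjmpm' -> body[1..8], body so far='f60yjmpm'
Chunk 3: stream[18..19]='0' size=0 (terminator). Final body='f60yjmpm' (8 bytes)
Body byte 4 = 'j'

Answer: j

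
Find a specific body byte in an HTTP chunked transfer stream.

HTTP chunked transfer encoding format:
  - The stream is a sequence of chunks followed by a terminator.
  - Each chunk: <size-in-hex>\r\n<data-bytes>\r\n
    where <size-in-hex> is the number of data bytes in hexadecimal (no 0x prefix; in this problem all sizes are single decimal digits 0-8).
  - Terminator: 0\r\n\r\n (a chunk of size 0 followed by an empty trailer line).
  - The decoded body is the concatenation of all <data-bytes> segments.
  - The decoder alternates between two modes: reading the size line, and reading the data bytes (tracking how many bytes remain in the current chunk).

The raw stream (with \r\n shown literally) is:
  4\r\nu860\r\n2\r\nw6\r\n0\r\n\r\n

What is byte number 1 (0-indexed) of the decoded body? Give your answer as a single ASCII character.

Answer: 8

Derivation:
Chunk 1: stream[0..1]='4' size=0x4=4, data at stream[3..7]='u860' -> body[0..4], body so far='u860'
Chunk 2: stream[9..10]='2' size=0x2=2, data at stream[12..14]='w6' -> body[4..6], body so far='u860w6'
Chunk 3: stream[16..17]='0' size=0 (terminator). Final body='u860w6' (6 bytes)
Body byte 1 = '8'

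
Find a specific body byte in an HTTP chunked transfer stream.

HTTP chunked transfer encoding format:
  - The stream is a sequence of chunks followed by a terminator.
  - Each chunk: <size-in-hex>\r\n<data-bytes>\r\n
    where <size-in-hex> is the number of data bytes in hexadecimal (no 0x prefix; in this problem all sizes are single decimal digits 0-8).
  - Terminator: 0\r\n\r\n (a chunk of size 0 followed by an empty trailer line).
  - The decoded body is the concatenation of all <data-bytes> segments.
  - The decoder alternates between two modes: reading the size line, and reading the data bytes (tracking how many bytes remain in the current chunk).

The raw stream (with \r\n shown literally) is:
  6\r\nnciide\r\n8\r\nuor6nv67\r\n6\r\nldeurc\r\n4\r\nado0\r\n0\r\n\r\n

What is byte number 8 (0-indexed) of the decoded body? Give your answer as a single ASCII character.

Chunk 1: stream[0..1]='6' size=0x6=6, data at stream[3..9]='nciide' -> body[0..6], body so far='nciide'
Chunk 2: stream[11..12]='8' size=0x8=8, data at stream[14..22]='uor6nv67' -> body[6..14], body so far='nciideuor6nv67'
Chunk 3: stream[24..25]='6' size=0x6=6, data at stream[27..33]='ldeurc' -> body[14..20], body so far='nciideuor6nv67ldeurc'
Chunk 4: stream[35..36]='4' size=0x4=4, data at stream[38..42]='ado0' -> body[20..24], body so far='nciideuor6nv67ldeurcado0'
Chunk 5: stream[44..45]='0' size=0 (terminator). Final body='nciideuor6nv67ldeurcado0' (24 bytes)
Body byte 8 = 'r'

Answer: r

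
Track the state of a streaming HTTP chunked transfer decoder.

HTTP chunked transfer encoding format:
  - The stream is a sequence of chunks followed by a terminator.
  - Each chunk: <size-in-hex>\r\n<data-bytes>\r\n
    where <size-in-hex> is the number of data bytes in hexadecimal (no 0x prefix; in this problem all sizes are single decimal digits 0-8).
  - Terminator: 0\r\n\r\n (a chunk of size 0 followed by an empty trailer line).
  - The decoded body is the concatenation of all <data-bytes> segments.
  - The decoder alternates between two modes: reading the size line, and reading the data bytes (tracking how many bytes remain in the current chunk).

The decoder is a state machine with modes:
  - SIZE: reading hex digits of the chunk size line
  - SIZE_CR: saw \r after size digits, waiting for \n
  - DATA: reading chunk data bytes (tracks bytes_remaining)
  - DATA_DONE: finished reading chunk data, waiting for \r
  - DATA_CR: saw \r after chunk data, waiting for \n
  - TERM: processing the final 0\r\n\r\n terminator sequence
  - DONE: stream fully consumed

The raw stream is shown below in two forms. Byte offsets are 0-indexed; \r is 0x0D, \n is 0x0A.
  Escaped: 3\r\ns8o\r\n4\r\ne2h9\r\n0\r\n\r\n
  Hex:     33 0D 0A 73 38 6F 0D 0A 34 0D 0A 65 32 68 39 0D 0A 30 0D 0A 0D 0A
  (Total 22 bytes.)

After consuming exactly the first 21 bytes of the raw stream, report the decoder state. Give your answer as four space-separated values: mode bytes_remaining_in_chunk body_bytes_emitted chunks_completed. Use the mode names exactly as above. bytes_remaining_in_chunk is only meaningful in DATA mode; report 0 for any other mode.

Byte 0 = '3': mode=SIZE remaining=0 emitted=0 chunks_done=0
Byte 1 = 0x0D: mode=SIZE_CR remaining=0 emitted=0 chunks_done=0
Byte 2 = 0x0A: mode=DATA remaining=3 emitted=0 chunks_done=0
Byte 3 = 's': mode=DATA remaining=2 emitted=1 chunks_done=0
Byte 4 = '8': mode=DATA remaining=1 emitted=2 chunks_done=0
Byte 5 = 'o': mode=DATA_DONE remaining=0 emitted=3 chunks_done=0
Byte 6 = 0x0D: mode=DATA_CR remaining=0 emitted=3 chunks_done=0
Byte 7 = 0x0A: mode=SIZE remaining=0 emitted=3 chunks_done=1
Byte 8 = '4': mode=SIZE remaining=0 emitted=3 chunks_done=1
Byte 9 = 0x0D: mode=SIZE_CR remaining=0 emitted=3 chunks_done=1
Byte 10 = 0x0A: mode=DATA remaining=4 emitted=3 chunks_done=1
Byte 11 = 'e': mode=DATA remaining=3 emitted=4 chunks_done=1
Byte 12 = '2': mode=DATA remaining=2 emitted=5 chunks_done=1
Byte 13 = 'h': mode=DATA remaining=1 emitted=6 chunks_done=1
Byte 14 = '9': mode=DATA_DONE remaining=0 emitted=7 chunks_done=1
Byte 15 = 0x0D: mode=DATA_CR remaining=0 emitted=7 chunks_done=1
Byte 16 = 0x0A: mode=SIZE remaining=0 emitted=7 chunks_done=2
Byte 17 = '0': mode=SIZE remaining=0 emitted=7 chunks_done=2
Byte 18 = 0x0D: mode=SIZE_CR remaining=0 emitted=7 chunks_done=2
Byte 19 = 0x0A: mode=TERM remaining=0 emitted=7 chunks_done=2
Byte 20 = 0x0D: mode=TERM remaining=0 emitted=7 chunks_done=2

Answer: TERM 0 7 2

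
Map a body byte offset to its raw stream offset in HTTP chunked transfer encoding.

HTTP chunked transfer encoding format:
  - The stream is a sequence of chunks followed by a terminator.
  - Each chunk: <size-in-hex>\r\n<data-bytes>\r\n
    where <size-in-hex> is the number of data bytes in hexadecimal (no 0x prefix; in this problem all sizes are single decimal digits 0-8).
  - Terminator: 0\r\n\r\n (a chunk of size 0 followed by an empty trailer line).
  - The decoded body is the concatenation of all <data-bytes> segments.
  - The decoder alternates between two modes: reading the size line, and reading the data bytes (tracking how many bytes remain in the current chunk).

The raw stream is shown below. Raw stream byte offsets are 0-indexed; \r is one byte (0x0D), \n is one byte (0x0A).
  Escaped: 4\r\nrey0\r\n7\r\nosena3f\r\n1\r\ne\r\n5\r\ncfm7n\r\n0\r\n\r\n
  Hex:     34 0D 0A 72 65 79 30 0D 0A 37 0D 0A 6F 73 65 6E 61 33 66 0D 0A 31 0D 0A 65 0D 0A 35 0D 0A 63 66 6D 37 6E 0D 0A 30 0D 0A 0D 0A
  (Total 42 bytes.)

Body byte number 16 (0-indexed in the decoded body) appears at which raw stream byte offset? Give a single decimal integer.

Answer: 34

Derivation:
Chunk 1: stream[0..1]='4' size=0x4=4, data at stream[3..7]='rey0' -> body[0..4], body so far='rey0'
Chunk 2: stream[9..10]='7' size=0x7=7, data at stream[12..19]='osena3f' -> body[4..11], body so far='rey0osena3f'
Chunk 3: stream[21..22]='1' size=0x1=1, data at stream[24..25]='e' -> body[11..12], body so far='rey0osena3fe'
Chunk 4: stream[27..28]='5' size=0x5=5, data at stream[30..35]='cfm7n' -> body[12..17], body so far='rey0osena3fecfm7n'
Chunk 5: stream[37..38]='0' size=0 (terminator). Final body='rey0osena3fecfm7n' (17 bytes)
Body byte 16 at stream offset 34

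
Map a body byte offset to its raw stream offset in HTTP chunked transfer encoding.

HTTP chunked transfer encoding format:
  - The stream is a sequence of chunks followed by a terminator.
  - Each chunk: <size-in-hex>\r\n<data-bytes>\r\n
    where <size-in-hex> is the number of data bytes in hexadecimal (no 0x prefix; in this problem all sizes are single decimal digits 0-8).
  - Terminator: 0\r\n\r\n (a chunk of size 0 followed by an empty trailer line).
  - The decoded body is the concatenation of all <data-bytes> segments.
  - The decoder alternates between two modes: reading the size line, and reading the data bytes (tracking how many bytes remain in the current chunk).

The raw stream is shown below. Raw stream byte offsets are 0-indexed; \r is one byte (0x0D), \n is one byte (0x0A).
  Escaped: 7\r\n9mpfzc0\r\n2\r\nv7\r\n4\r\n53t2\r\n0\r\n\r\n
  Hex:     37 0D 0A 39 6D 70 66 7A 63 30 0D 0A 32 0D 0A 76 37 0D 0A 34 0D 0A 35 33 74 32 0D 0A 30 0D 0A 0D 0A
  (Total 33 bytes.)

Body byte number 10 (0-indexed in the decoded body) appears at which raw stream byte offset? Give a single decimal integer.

Answer: 23

Derivation:
Chunk 1: stream[0..1]='7' size=0x7=7, data at stream[3..10]='9mpfzc0' -> body[0..7], body so far='9mpfzc0'
Chunk 2: stream[12..13]='2' size=0x2=2, data at stream[15..17]='v7' -> body[7..9], body so far='9mpfzc0v7'
Chunk 3: stream[19..20]='4' size=0x4=4, data at stream[22..26]='53t2' -> body[9..13], body so far='9mpfzc0v753t2'
Chunk 4: stream[28..29]='0' size=0 (terminator). Final body='9mpfzc0v753t2' (13 bytes)
Body byte 10 at stream offset 23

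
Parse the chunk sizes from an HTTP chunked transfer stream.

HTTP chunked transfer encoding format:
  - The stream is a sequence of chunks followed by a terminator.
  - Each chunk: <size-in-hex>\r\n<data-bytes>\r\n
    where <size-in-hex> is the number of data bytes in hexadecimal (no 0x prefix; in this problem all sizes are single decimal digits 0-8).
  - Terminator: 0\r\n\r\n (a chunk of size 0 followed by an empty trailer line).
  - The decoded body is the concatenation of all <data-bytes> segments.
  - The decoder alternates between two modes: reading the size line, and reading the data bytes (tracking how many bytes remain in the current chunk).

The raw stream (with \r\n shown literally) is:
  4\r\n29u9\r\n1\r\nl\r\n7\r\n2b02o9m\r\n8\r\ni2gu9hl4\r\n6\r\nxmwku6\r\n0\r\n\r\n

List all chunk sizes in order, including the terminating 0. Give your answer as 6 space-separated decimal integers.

Answer: 4 1 7 8 6 0

Derivation:
Chunk 1: stream[0..1]='4' size=0x4=4, data at stream[3..7]='29u9' -> body[0..4], body so far='29u9'
Chunk 2: stream[9..10]='1' size=0x1=1, data at stream[12..13]='l' -> body[4..5], body so far='29u9l'
Chunk 3: stream[15..16]='7' size=0x7=7, data at stream[18..25]='2b02o9m' -> body[5..12], body so far='29u9l2b02o9m'
Chunk 4: stream[27..28]='8' size=0x8=8, data at stream[30..38]='i2gu9hl4' -> body[12..20], body so far='29u9l2b02o9mi2gu9hl4'
Chunk 5: stream[40..41]='6' size=0x6=6, data at stream[43..49]='xmwku6' -> body[20..26], body so far='29u9l2b02o9mi2gu9hl4xmwku6'
Chunk 6: stream[51..52]='0' size=0 (terminator). Final body='29u9l2b02o9mi2gu9hl4xmwku6' (26 bytes)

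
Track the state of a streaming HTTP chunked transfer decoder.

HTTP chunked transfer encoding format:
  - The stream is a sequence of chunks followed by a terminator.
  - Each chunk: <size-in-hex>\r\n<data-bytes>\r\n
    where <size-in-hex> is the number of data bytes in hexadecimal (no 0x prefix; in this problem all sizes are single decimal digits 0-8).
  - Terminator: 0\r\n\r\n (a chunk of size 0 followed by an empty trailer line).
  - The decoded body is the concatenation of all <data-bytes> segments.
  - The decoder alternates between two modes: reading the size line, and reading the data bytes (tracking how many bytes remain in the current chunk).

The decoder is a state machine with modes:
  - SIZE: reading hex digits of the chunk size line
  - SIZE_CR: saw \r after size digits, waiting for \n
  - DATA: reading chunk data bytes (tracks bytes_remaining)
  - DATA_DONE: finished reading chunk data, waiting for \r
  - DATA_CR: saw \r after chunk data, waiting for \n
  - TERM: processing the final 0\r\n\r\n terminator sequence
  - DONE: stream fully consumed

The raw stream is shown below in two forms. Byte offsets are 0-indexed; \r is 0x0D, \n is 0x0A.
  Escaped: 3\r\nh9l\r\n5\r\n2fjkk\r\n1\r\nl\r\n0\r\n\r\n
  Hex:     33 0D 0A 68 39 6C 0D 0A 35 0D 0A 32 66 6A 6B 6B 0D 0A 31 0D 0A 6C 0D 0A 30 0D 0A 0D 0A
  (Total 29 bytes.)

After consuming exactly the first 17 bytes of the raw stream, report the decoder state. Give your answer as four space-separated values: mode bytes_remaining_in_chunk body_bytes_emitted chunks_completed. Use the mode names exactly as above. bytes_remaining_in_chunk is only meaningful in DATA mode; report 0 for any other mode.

Answer: DATA_CR 0 8 1

Derivation:
Byte 0 = '3': mode=SIZE remaining=0 emitted=0 chunks_done=0
Byte 1 = 0x0D: mode=SIZE_CR remaining=0 emitted=0 chunks_done=0
Byte 2 = 0x0A: mode=DATA remaining=3 emitted=0 chunks_done=0
Byte 3 = 'h': mode=DATA remaining=2 emitted=1 chunks_done=0
Byte 4 = '9': mode=DATA remaining=1 emitted=2 chunks_done=0
Byte 5 = 'l': mode=DATA_DONE remaining=0 emitted=3 chunks_done=0
Byte 6 = 0x0D: mode=DATA_CR remaining=0 emitted=3 chunks_done=0
Byte 7 = 0x0A: mode=SIZE remaining=0 emitted=3 chunks_done=1
Byte 8 = '5': mode=SIZE remaining=0 emitted=3 chunks_done=1
Byte 9 = 0x0D: mode=SIZE_CR remaining=0 emitted=3 chunks_done=1
Byte 10 = 0x0A: mode=DATA remaining=5 emitted=3 chunks_done=1
Byte 11 = '2': mode=DATA remaining=4 emitted=4 chunks_done=1
Byte 12 = 'f': mode=DATA remaining=3 emitted=5 chunks_done=1
Byte 13 = 'j': mode=DATA remaining=2 emitted=6 chunks_done=1
Byte 14 = 'k': mode=DATA remaining=1 emitted=7 chunks_done=1
Byte 15 = 'k': mode=DATA_DONE remaining=0 emitted=8 chunks_done=1
Byte 16 = 0x0D: mode=DATA_CR remaining=0 emitted=8 chunks_done=1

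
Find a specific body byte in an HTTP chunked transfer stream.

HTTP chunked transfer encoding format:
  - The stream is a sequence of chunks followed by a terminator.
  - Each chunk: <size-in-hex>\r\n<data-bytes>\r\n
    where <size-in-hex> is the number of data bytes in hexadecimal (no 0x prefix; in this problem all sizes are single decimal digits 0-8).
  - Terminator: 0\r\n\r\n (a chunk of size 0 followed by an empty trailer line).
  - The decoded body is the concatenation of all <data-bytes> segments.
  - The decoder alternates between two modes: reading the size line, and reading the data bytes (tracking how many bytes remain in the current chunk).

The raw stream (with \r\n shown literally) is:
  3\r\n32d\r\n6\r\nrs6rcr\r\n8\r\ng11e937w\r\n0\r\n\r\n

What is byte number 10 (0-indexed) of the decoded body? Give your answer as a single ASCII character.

Answer: 1

Derivation:
Chunk 1: stream[0..1]='3' size=0x3=3, data at stream[3..6]='32d' -> body[0..3], body so far='32d'
Chunk 2: stream[8..9]='6' size=0x6=6, data at stream[11..17]='rs6rcr' -> body[3..9], body so far='32drs6rcr'
Chunk 3: stream[19..20]='8' size=0x8=8, data at stream[22..30]='g11e937w' -> body[9..17], body so far='32drs6rcrg11e937w'
Chunk 4: stream[32..33]='0' size=0 (terminator). Final body='32drs6rcrg11e937w' (17 bytes)
Body byte 10 = '1'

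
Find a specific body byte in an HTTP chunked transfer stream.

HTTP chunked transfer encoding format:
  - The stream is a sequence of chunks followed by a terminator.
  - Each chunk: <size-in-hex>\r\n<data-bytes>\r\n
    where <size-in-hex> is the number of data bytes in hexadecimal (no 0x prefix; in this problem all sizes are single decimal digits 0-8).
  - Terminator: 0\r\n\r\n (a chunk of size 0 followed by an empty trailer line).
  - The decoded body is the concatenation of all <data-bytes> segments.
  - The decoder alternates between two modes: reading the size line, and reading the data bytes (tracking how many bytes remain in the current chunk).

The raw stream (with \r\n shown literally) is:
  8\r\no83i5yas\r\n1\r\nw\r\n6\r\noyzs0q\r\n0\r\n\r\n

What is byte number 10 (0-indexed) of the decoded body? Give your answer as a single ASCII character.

Answer: y

Derivation:
Chunk 1: stream[0..1]='8' size=0x8=8, data at stream[3..11]='o83i5yas' -> body[0..8], body so far='o83i5yas'
Chunk 2: stream[13..14]='1' size=0x1=1, data at stream[16..17]='w' -> body[8..9], body so far='o83i5yasw'
Chunk 3: stream[19..20]='6' size=0x6=6, data at stream[22..28]='oyzs0q' -> body[9..15], body so far='o83i5yaswoyzs0q'
Chunk 4: stream[30..31]='0' size=0 (terminator). Final body='o83i5yaswoyzs0q' (15 bytes)
Body byte 10 = 'y'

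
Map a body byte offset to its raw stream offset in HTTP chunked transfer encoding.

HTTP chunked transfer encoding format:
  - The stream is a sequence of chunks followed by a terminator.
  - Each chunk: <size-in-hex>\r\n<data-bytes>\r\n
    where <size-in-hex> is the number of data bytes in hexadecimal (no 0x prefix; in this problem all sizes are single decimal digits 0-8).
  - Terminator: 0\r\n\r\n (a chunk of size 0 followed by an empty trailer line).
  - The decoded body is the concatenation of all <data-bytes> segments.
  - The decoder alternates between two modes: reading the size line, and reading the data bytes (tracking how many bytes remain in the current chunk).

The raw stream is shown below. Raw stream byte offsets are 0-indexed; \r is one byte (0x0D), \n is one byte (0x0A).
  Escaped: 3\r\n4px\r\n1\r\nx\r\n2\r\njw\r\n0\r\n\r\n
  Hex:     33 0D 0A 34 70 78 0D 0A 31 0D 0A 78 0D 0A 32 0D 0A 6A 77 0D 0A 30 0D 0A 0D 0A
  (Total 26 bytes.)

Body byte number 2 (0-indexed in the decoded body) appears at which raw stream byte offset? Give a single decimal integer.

Answer: 5

Derivation:
Chunk 1: stream[0..1]='3' size=0x3=3, data at stream[3..6]='4px' -> body[0..3], body so far='4px'
Chunk 2: stream[8..9]='1' size=0x1=1, data at stream[11..12]='x' -> body[3..4], body so far='4pxx'
Chunk 3: stream[14..15]='2' size=0x2=2, data at stream[17..19]='jw' -> body[4..6], body so far='4pxxjw'
Chunk 4: stream[21..22]='0' size=0 (terminator). Final body='4pxxjw' (6 bytes)
Body byte 2 at stream offset 5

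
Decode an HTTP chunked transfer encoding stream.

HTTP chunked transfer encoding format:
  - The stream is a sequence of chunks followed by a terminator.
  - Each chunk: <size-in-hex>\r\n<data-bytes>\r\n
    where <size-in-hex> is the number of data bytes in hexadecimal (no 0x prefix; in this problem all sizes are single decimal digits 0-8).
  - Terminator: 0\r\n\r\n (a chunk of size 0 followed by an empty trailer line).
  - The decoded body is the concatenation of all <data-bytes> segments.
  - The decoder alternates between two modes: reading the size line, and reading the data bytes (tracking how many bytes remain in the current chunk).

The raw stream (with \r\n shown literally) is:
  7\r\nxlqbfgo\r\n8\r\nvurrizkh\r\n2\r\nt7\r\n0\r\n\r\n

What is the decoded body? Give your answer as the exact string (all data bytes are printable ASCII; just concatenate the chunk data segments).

Answer: xlqbfgovurrizkht7

Derivation:
Chunk 1: stream[0..1]='7' size=0x7=7, data at stream[3..10]='xlqbfgo' -> body[0..7], body so far='xlqbfgo'
Chunk 2: stream[12..13]='8' size=0x8=8, data at stream[15..23]='vurrizkh' -> body[7..15], body so far='xlqbfgovurrizkh'
Chunk 3: stream[25..26]='2' size=0x2=2, data at stream[28..30]='t7' -> body[15..17], body so far='xlqbfgovurrizkht7'
Chunk 4: stream[32..33]='0' size=0 (terminator). Final body='xlqbfgovurrizkht7' (17 bytes)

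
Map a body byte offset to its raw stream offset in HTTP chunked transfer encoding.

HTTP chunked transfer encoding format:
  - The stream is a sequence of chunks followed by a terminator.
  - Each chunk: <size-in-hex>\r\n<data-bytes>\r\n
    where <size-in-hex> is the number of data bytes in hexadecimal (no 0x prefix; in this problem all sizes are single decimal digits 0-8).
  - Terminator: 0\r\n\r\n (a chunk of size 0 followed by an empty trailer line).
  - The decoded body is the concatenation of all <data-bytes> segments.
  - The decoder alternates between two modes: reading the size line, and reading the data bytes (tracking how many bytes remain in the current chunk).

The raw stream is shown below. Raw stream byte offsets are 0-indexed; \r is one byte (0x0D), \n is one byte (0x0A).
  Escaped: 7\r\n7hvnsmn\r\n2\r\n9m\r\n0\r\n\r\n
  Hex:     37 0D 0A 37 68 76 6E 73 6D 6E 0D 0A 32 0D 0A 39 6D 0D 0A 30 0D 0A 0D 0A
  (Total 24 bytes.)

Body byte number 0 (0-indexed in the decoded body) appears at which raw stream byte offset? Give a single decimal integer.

Answer: 3

Derivation:
Chunk 1: stream[0..1]='7' size=0x7=7, data at stream[3..10]='7hvnsmn' -> body[0..7], body so far='7hvnsmn'
Chunk 2: stream[12..13]='2' size=0x2=2, data at stream[15..17]='9m' -> body[7..9], body so far='7hvnsmn9m'
Chunk 3: stream[19..20]='0' size=0 (terminator). Final body='7hvnsmn9m' (9 bytes)
Body byte 0 at stream offset 3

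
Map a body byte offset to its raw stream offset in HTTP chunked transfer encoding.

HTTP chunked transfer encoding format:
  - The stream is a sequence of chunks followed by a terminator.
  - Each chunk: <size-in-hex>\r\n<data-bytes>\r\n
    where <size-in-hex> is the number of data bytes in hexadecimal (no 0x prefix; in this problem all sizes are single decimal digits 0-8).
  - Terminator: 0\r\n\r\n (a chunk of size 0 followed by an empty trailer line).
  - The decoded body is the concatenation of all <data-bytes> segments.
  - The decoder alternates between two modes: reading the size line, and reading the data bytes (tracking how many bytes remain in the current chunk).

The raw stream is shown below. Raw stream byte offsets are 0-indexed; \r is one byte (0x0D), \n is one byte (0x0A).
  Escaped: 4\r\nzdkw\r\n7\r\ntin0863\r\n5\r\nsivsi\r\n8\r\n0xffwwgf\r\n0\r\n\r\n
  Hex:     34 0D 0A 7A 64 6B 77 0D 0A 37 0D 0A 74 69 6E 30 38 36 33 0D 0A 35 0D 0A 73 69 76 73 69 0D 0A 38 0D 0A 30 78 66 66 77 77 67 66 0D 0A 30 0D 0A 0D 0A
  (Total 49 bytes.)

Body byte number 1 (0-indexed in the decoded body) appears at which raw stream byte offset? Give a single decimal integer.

Chunk 1: stream[0..1]='4' size=0x4=4, data at stream[3..7]='zdkw' -> body[0..4], body so far='zdkw'
Chunk 2: stream[9..10]='7' size=0x7=7, data at stream[12..19]='tin0863' -> body[4..11], body so far='zdkwtin0863'
Chunk 3: stream[21..22]='5' size=0x5=5, data at stream[24..29]='sivsi' -> body[11..16], body so far='zdkwtin0863sivsi'
Chunk 4: stream[31..32]='8' size=0x8=8, data at stream[34..42]='0xffwwgf' -> body[16..24], body so far='zdkwtin0863sivsi0xffwwgf'
Chunk 5: stream[44..45]='0' size=0 (terminator). Final body='zdkwtin0863sivsi0xffwwgf' (24 bytes)
Body byte 1 at stream offset 4

Answer: 4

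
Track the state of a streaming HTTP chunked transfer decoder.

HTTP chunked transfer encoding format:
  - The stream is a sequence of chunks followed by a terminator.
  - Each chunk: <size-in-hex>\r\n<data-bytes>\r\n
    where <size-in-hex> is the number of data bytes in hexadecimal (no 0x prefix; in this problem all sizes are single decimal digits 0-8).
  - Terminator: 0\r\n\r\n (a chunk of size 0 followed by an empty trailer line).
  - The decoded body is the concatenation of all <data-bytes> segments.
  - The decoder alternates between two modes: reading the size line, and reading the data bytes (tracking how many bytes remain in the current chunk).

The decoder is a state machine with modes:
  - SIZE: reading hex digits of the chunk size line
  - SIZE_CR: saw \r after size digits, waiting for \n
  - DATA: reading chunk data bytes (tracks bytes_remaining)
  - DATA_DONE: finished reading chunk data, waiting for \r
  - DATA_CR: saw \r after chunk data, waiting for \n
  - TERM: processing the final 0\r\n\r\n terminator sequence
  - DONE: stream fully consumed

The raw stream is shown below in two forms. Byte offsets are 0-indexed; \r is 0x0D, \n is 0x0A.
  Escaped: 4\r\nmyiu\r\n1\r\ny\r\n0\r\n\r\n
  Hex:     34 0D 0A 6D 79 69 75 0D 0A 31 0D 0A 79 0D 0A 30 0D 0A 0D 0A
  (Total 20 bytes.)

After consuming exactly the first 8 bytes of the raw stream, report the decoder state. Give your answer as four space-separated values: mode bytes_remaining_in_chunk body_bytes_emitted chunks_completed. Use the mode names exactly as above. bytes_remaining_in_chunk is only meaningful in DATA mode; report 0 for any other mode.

Byte 0 = '4': mode=SIZE remaining=0 emitted=0 chunks_done=0
Byte 1 = 0x0D: mode=SIZE_CR remaining=0 emitted=0 chunks_done=0
Byte 2 = 0x0A: mode=DATA remaining=4 emitted=0 chunks_done=0
Byte 3 = 'm': mode=DATA remaining=3 emitted=1 chunks_done=0
Byte 4 = 'y': mode=DATA remaining=2 emitted=2 chunks_done=0
Byte 5 = 'i': mode=DATA remaining=1 emitted=3 chunks_done=0
Byte 6 = 'u': mode=DATA_DONE remaining=0 emitted=4 chunks_done=0
Byte 7 = 0x0D: mode=DATA_CR remaining=0 emitted=4 chunks_done=0

Answer: DATA_CR 0 4 0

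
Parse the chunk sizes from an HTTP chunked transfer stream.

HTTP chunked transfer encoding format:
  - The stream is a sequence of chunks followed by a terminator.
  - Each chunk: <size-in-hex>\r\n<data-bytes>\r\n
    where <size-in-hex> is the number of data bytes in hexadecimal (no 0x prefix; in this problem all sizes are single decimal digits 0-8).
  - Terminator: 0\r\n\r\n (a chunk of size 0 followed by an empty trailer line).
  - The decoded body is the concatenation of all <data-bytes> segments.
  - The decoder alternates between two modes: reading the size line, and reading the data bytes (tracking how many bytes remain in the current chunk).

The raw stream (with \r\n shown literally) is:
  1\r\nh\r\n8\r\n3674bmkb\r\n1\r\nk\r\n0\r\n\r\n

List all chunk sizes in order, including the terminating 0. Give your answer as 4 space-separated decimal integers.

Chunk 1: stream[0..1]='1' size=0x1=1, data at stream[3..4]='h' -> body[0..1], body so far='h'
Chunk 2: stream[6..7]='8' size=0x8=8, data at stream[9..17]='3674bmkb' -> body[1..9], body so far='h3674bmkb'
Chunk 3: stream[19..20]='1' size=0x1=1, data at stream[22..23]='k' -> body[9..10], body so far='h3674bmkbk'
Chunk 4: stream[25..26]='0' size=0 (terminator). Final body='h3674bmkbk' (10 bytes)

Answer: 1 8 1 0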